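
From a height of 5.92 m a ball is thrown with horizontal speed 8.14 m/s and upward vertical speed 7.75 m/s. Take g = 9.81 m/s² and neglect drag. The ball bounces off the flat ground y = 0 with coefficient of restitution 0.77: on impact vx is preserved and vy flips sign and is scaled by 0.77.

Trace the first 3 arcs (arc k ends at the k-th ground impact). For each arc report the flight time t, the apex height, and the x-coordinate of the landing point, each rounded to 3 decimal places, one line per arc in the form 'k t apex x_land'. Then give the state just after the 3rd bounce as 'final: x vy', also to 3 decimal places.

1 2.143 8.981 17.445
2 2.084 5.325 34.408
3 1.605 3.157 47.469
final: 47.469 6.060

Arc 1: start y=5.920, vy=7.750 → t=2.143, apex=8.981, x_land=17.445, impact vy=-13.275
  bounce: vy ← 0.77·13.275 = 10.221
Arc 2: start y=0.000, vy=10.221 → t=2.084, apex=5.325, x_land=34.408, impact vy=-10.221
  bounce: vy ← 0.77·10.221 = 7.870
Arc 3: start y=0.000, vy=7.870 → t=1.605, apex=3.157, x_land=47.469, impact vy=-7.870
  bounce: vy ← 0.77·7.870 = 6.060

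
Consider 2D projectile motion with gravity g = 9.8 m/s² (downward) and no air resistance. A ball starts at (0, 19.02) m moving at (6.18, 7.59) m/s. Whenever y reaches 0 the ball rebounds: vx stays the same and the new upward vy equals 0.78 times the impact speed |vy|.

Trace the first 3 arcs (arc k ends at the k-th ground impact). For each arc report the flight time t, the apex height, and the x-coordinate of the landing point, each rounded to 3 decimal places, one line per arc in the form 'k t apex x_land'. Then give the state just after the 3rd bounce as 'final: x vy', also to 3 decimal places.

Arc 1: start y=19.020, vy=7.590 → t=2.891, apex=21.959, x_land=17.869, impact vy=-20.746
  bounce: vy ← 0.78·20.746 = 16.182
Arc 2: start y=0.000, vy=16.182 → t=3.302, apex=13.360, x_land=38.278, impact vy=-16.182
  bounce: vy ← 0.78·16.182 = 12.622
Arc 3: start y=0.000, vy=12.622 → t=2.576, apex=8.128, x_land=54.197, impact vy=-12.622
  bounce: vy ← 0.78·12.622 = 9.845

1 2.891 21.959 17.869
2 3.302 13.360 38.278
3 2.576 8.128 54.197
final: 54.197 9.845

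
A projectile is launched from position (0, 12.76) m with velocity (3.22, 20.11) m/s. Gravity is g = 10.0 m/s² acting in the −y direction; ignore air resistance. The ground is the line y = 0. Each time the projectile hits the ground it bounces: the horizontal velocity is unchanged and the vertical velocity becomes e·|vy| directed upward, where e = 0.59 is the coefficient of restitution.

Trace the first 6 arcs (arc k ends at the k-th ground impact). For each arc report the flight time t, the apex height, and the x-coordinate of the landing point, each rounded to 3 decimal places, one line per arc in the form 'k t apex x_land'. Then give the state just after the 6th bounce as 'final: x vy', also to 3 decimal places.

1 4.579 32.981 14.745
2 3.031 11.481 24.504
3 1.788 3.996 30.261
4 1.055 1.391 33.658
5 0.622 0.484 35.662
6 0.367 0.169 36.845
final: 36.845 1.083

Arc 1: start y=12.760, vy=20.110 → t=4.579, apex=32.981, x_land=14.745, impact vy=-25.683
  bounce: vy ← 0.59·25.683 = 15.153
Arc 2: start y=0.000, vy=15.153 → t=3.031, apex=11.481, x_land=24.504, impact vy=-15.153
  bounce: vy ← 0.59·15.153 = 8.940
Arc 3: start y=0.000, vy=8.940 → t=1.788, apex=3.996, x_land=30.261, impact vy=-8.940
  bounce: vy ← 0.59·8.940 = 5.275
Arc 4: start y=0.000, vy=5.275 → t=1.055, apex=1.391, x_land=33.658, impact vy=-5.275
  bounce: vy ← 0.59·5.275 = 3.112
Arc 5: start y=0.000, vy=3.112 → t=0.622, apex=0.484, x_land=35.662, impact vy=-3.112
  bounce: vy ← 0.59·3.112 = 1.836
Arc 6: start y=0.000, vy=1.836 → t=0.367, apex=0.169, x_land=36.845, impact vy=-1.836
  bounce: vy ← 0.59·1.836 = 1.083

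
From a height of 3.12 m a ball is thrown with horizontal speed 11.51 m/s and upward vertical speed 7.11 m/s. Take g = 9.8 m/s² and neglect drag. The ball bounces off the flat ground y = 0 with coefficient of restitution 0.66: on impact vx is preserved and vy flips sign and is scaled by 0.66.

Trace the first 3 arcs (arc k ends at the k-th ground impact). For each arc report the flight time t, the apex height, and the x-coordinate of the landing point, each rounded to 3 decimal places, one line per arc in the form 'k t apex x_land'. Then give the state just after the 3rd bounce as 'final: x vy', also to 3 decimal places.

Arc 1: start y=3.120, vy=7.110 → t=1.804, apex=5.699, x_land=20.764, impact vy=-10.569
  bounce: vy ← 0.66·10.569 = 6.976
Arc 2: start y=0.000, vy=6.976 → t=1.424, apex=2.483, x_land=37.149, impact vy=-6.976
  bounce: vy ← 0.66·6.976 = 4.604
Arc 3: start y=0.000, vy=4.604 → t=0.940, apex=1.081, x_land=47.964, impact vy=-4.604
  bounce: vy ← 0.66·4.604 = 3.039

1 1.804 5.699 20.764
2 1.424 2.483 37.149
3 0.940 1.081 47.964
final: 47.964 3.039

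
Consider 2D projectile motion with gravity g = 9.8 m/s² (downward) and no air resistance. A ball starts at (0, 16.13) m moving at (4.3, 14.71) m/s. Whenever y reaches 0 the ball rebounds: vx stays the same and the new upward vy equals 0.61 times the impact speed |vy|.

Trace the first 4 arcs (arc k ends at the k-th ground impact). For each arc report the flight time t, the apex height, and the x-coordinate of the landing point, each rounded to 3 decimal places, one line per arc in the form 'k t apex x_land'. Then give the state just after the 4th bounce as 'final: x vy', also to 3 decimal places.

1 3.856 27.170 16.580
2 2.873 10.110 28.933
3 1.752 3.762 36.468
4 1.069 1.400 41.065
final: 41.065 3.195

Arc 1: start y=16.130, vy=14.710 → t=3.856, apex=27.170, x_land=16.580, impact vy=-23.077
  bounce: vy ← 0.61·23.077 = 14.077
Arc 2: start y=0.000, vy=14.077 → t=2.873, apex=10.110, x_land=28.933, impact vy=-14.077
  bounce: vy ← 0.61·14.077 = 8.587
Arc 3: start y=0.000, vy=8.587 → t=1.752, apex=3.762, x_land=36.468, impact vy=-8.587
  bounce: vy ← 0.61·8.587 = 5.238
Arc 4: start y=0.000, vy=5.238 → t=1.069, apex=1.400, x_land=41.065, impact vy=-5.238
  bounce: vy ← 0.61·5.238 = 3.195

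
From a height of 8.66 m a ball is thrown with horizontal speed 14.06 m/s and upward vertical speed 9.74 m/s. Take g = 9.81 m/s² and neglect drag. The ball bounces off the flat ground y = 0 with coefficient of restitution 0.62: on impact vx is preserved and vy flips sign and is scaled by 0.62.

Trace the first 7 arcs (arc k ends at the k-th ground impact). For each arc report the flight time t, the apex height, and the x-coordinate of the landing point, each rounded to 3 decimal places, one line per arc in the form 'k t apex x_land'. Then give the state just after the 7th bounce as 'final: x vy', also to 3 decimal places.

Arc 1: start y=8.660, vy=9.740 → t=2.652, apex=13.495, x_land=37.281, impact vy=-16.272
  bounce: vy ← 0.62·16.272 = 10.089
Arc 2: start y=0.000, vy=10.089 → t=2.057, apex=5.188, x_land=66.200, impact vy=-10.089
  bounce: vy ← 0.62·10.089 = 6.255
Arc 3: start y=0.000, vy=6.255 → t=1.275, apex=1.994, x_land=84.129, impact vy=-6.255
  bounce: vy ← 0.62·6.255 = 3.878
Arc 4: start y=0.000, vy=3.878 → t=0.791, apex=0.767, x_land=95.246, impact vy=-3.878
  bounce: vy ← 0.62·3.878 = 2.404
Arc 5: start y=0.000, vy=2.404 → t=0.490, apex=0.295, x_land=102.138, impact vy=-2.404
  bounce: vy ← 0.62·2.404 = 1.491
Arc 6: start y=0.000, vy=1.491 → t=0.304, apex=0.113, x_land=106.411, impact vy=-1.491
  bounce: vy ← 0.62·1.491 = 0.924
Arc 7: start y=0.000, vy=0.924 → t=0.188, apex=0.044, x_land=109.060, impact vy=-0.924
  bounce: vy ← 0.62·0.924 = 0.573

1 2.652 13.495 37.281
2 2.057 5.188 66.200
3 1.275 1.994 84.129
4 0.791 0.767 95.246
5 0.490 0.295 102.138
6 0.304 0.113 106.411
7 0.188 0.044 109.060
final: 109.060 0.573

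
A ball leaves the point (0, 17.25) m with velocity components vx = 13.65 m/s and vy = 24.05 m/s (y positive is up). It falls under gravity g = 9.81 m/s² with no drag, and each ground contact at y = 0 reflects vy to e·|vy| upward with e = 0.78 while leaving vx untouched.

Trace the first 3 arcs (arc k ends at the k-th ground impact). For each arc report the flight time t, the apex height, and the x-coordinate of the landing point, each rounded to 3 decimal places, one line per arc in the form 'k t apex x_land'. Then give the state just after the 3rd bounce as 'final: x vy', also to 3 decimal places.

1 5.538 46.730 75.596
2 4.815 28.431 141.322
3 3.756 17.297 192.588
final: 192.588 14.369

Arc 1: start y=17.250, vy=24.050 → t=5.538, apex=46.730, x_land=75.596, impact vy=-30.279
  bounce: vy ← 0.78·30.279 = 23.618
Arc 2: start y=0.000, vy=23.618 → t=4.815, apex=28.431, x_land=141.322, impact vy=-23.618
  bounce: vy ← 0.78·23.618 = 18.422
Arc 3: start y=0.000, vy=18.422 → t=3.756, apex=17.297, x_land=192.588, impact vy=-18.422
  bounce: vy ← 0.78·18.422 = 14.369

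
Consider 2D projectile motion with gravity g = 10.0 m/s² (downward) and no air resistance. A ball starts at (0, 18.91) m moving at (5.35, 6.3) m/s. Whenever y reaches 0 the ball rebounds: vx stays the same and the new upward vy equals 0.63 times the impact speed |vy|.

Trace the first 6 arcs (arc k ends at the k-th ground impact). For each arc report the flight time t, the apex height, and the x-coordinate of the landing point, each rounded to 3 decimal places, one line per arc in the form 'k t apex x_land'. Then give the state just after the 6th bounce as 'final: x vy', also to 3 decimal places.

Arc 1: start y=18.910, vy=6.300 → t=2.674, apex=20.895, x_land=14.307, impact vy=-20.442
  bounce: vy ← 0.63·20.442 = 12.879
Arc 2: start y=0.000, vy=12.879 → t=2.576, apex=8.293, x_land=28.087, impact vy=-12.879
  bounce: vy ← 0.63·12.879 = 8.114
Arc 3: start y=0.000, vy=8.114 → t=1.623, apex=3.292, x_land=36.769, impact vy=-8.114
  bounce: vy ← 0.63·8.114 = 5.112
Arc 4: start y=0.000, vy=5.112 → t=1.022, apex=1.306, x_land=42.238, impact vy=-5.112
  bounce: vy ← 0.63·5.112 = 3.220
Arc 5: start y=0.000, vy=3.220 → t=0.644, apex=0.519, x_land=45.684, impact vy=-3.220
  bounce: vy ← 0.63·3.220 = 2.029
Arc 6: start y=0.000, vy=2.029 → t=0.406, apex=0.206, x_land=47.855, impact vy=-2.029
  bounce: vy ← 0.63·2.029 = 1.278

1 2.674 20.895 14.307
2 2.576 8.293 28.087
3 1.623 3.292 36.769
4 1.022 1.306 42.238
5 0.644 0.519 45.684
6 0.406 0.206 47.855
final: 47.855 1.278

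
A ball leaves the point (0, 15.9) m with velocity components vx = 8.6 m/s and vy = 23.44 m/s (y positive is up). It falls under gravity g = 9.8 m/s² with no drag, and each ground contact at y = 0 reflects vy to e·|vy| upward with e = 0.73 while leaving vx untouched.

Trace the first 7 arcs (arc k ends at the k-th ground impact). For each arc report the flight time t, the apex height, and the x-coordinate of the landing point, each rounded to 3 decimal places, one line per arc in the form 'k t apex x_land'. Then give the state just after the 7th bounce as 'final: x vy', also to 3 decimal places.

Arc 1: start y=15.900, vy=23.440 → t=5.386, apex=43.932, x_land=46.321, impact vy=-29.344
  bounce: vy ← 0.73·29.344 = 21.421
Arc 2: start y=0.000, vy=21.421 → t=4.372, apex=23.412, x_land=83.917, impact vy=-21.421
  bounce: vy ← 0.73·21.421 = 15.637
Arc 3: start y=0.000, vy=15.637 → t=3.191, apex=12.476, x_land=111.362, impact vy=-15.637
  bounce: vy ← 0.73·15.637 = 11.415
Arc 4: start y=0.000, vy=11.415 → t=2.330, apex=6.648, x_land=131.397, impact vy=-11.415
  bounce: vy ← 0.73·11.415 = 8.333
Arc 5: start y=0.000, vy=8.333 → t=1.701, apex=3.543, x_land=146.023, impact vy=-8.333
  bounce: vy ← 0.73·8.333 = 6.083
Arc 6: start y=0.000, vy=6.083 → t=1.241, apex=1.888, x_land=156.700, impact vy=-6.083
  bounce: vy ← 0.73·6.083 = 4.441
Arc 7: start y=0.000, vy=4.441 → t=0.906, apex=1.006, x_land=164.494, impact vy=-4.441
  bounce: vy ← 0.73·4.441 = 3.242

1 5.386 43.932 46.321
2 4.372 23.412 83.917
3 3.191 12.476 111.362
4 2.330 6.648 131.397
5 1.701 3.543 146.023
6 1.241 1.888 156.700
7 0.906 1.006 164.494
final: 164.494 3.242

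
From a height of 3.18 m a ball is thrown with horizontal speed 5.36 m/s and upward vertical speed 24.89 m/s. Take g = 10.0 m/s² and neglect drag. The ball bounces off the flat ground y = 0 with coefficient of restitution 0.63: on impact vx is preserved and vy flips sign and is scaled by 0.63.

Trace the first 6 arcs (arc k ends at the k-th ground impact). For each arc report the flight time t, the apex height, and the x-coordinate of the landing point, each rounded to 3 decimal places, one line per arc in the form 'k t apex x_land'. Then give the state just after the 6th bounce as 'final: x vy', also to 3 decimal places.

Arc 1: start y=3.180, vy=24.890 → t=5.103, apex=34.156, x_land=27.350, impact vy=-26.136
  bounce: vy ← 0.63·26.136 = 16.466
Arc 2: start y=0.000, vy=16.466 → t=3.293, apex=13.556, x_land=45.002, impact vy=-16.466
  bounce: vy ← 0.63·16.466 = 10.374
Arc 3: start y=0.000, vy=10.374 → t=2.075, apex=5.381, x_land=56.122, impact vy=-10.374
  bounce: vy ← 0.63·10.374 = 6.535
Arc 4: start y=0.000, vy=6.535 → t=1.307, apex=2.136, x_land=63.128, impact vy=-6.535
  bounce: vy ← 0.63·6.535 = 4.117
Arc 5: start y=0.000, vy=4.117 → t=0.823, apex=0.848, x_land=67.542, impact vy=-4.117
  bounce: vy ← 0.63·4.117 = 2.594
Arc 6: start y=0.000, vy=2.594 → t=0.519, apex=0.336, x_land=70.322, impact vy=-2.594
  bounce: vy ← 0.63·2.594 = 1.634

1 5.103 34.156 27.350
2 3.293 13.556 45.002
3 2.075 5.381 56.122
4 1.307 2.136 63.128
5 0.823 0.848 67.542
6 0.519 0.336 70.322
final: 70.322 1.634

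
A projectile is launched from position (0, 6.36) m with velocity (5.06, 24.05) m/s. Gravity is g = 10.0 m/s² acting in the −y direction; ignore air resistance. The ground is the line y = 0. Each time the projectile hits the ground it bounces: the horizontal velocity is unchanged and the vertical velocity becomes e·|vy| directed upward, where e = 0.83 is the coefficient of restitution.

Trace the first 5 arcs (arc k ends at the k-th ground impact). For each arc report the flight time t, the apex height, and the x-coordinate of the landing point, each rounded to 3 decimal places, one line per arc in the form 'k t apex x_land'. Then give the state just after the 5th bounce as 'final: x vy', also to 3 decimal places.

1 5.061 35.280 25.610
2 4.409 24.304 47.922
3 3.660 16.743 66.441
4 3.038 11.534 81.812
5 2.521 7.946 94.570
final: 94.570 10.463

Arc 1: start y=6.360, vy=24.050 → t=5.061, apex=35.280, x_land=25.610, impact vy=-26.563
  bounce: vy ← 0.83·26.563 = 22.047
Arc 2: start y=0.000, vy=22.047 → t=4.409, apex=24.304, x_land=47.922, impact vy=-22.047
  bounce: vy ← 0.83·22.047 = 18.299
Arc 3: start y=0.000, vy=18.299 → t=3.660, apex=16.743, x_land=66.441, impact vy=-18.299
  bounce: vy ← 0.83·18.299 = 15.188
Arc 4: start y=0.000, vy=15.188 → t=3.038, apex=11.534, x_land=81.812, impact vy=-15.188
  bounce: vy ← 0.83·15.188 = 12.606
Arc 5: start y=0.000, vy=12.606 → t=2.521, apex=7.946, x_land=94.570, impact vy=-12.606
  bounce: vy ← 0.83·12.606 = 10.463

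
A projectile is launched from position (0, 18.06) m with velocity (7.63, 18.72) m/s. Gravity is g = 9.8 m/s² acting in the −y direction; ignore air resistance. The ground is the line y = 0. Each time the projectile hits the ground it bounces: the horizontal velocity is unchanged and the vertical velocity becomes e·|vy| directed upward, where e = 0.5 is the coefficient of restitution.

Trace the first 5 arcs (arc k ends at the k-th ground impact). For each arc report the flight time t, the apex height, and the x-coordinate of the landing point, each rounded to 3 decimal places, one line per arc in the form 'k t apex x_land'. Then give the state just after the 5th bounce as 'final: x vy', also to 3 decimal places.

1 4.618 35.940 35.239
2 2.708 8.985 55.903
3 1.354 2.246 66.235
4 0.677 0.562 71.401
5 0.339 0.140 73.984
final: 73.984 0.829

Arc 1: start y=18.060, vy=18.720 → t=4.618, apex=35.940, x_land=35.239, impact vy=-26.541
  bounce: vy ← 0.5·26.541 = 13.270
Arc 2: start y=0.000, vy=13.270 → t=2.708, apex=8.985, x_land=55.903, impact vy=-13.270
  bounce: vy ← 0.5·13.270 = 6.635
Arc 3: start y=0.000, vy=6.635 → t=1.354, apex=2.246, x_land=66.235, impact vy=-6.635
  bounce: vy ← 0.5·6.635 = 3.318
Arc 4: start y=0.000, vy=3.318 → t=0.677, apex=0.562, x_land=71.401, impact vy=-3.318
  bounce: vy ← 0.5·3.318 = 1.659
Arc 5: start y=0.000, vy=1.659 → t=0.339, apex=0.140, x_land=73.984, impact vy=-1.659
  bounce: vy ← 0.5·1.659 = 0.829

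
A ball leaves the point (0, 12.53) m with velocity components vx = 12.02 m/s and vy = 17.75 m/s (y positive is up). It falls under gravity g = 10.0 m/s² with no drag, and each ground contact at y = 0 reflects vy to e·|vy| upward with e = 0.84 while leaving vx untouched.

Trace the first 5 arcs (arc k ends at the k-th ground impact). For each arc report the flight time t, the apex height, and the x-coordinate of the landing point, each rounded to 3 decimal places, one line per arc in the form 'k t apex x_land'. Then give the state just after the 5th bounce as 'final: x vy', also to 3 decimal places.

1 4.153 28.283 49.923
2 3.996 19.957 97.951
3 3.356 14.081 138.295
4 2.819 9.936 172.183
5 2.368 7.011 200.649
final: 200.649 9.947

Arc 1: start y=12.530, vy=17.750 → t=4.153, apex=28.283, x_land=49.923, impact vy=-23.784
  bounce: vy ← 0.84·23.784 = 19.978
Arc 2: start y=0.000, vy=19.978 → t=3.996, apex=19.957, x_land=97.951, impact vy=-19.978
  bounce: vy ← 0.84·19.978 = 16.782
Arc 3: start y=0.000, vy=16.782 → t=3.356, apex=14.081, x_land=138.295, impact vy=-16.782
  bounce: vy ← 0.84·16.782 = 14.097
Arc 4: start y=0.000, vy=14.097 → t=2.819, apex=9.936, x_land=172.183, impact vy=-14.097
  bounce: vy ← 0.84·14.097 = 11.841
Arc 5: start y=0.000, vy=11.841 → t=2.368, apex=7.011, x_land=200.649, impact vy=-11.841
  bounce: vy ← 0.84·11.841 = 9.947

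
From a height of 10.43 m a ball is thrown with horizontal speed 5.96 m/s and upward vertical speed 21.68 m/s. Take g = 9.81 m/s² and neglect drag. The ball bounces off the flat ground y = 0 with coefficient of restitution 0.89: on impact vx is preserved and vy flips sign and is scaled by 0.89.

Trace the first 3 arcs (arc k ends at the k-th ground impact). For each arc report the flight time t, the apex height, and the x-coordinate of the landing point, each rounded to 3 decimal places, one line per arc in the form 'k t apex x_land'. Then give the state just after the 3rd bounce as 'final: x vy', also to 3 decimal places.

1 4.858 34.386 28.952
2 4.713 27.237 57.041
3 4.195 21.575 82.041
final: 82.041 18.311

Arc 1: start y=10.430, vy=21.680 → t=4.858, apex=34.386, x_land=28.952, impact vy=-25.974
  bounce: vy ← 0.89·25.974 = 23.117
Arc 2: start y=0.000, vy=23.117 → t=4.713, apex=27.237, x_land=57.041, impact vy=-23.117
  bounce: vy ← 0.89·23.117 = 20.574
Arc 3: start y=0.000, vy=20.574 → t=4.195, apex=21.575, x_land=82.041, impact vy=-20.574
  bounce: vy ← 0.89·20.574 = 18.311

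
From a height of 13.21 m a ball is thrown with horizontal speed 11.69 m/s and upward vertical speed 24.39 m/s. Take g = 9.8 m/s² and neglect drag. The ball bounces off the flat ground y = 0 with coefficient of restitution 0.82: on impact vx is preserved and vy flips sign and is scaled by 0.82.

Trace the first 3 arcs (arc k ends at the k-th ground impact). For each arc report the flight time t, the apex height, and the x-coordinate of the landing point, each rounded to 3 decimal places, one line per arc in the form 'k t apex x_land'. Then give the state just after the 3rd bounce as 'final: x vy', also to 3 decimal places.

1 5.470 43.561 63.949
2 4.890 29.290 121.111
3 4.010 19.695 167.983
final: 167.983 16.111

Arc 1: start y=13.210, vy=24.390 → t=5.470, apex=43.561, x_land=63.949, impact vy=-29.220
  bounce: vy ← 0.82·29.220 = 23.960
Arc 2: start y=0.000, vy=23.960 → t=4.890, apex=29.290, x_land=121.111, impact vy=-23.960
  bounce: vy ← 0.82·23.960 = 19.647
Arc 3: start y=0.000, vy=19.647 → t=4.010, apex=19.695, x_land=167.983, impact vy=-19.647
  bounce: vy ← 0.82·19.647 = 16.111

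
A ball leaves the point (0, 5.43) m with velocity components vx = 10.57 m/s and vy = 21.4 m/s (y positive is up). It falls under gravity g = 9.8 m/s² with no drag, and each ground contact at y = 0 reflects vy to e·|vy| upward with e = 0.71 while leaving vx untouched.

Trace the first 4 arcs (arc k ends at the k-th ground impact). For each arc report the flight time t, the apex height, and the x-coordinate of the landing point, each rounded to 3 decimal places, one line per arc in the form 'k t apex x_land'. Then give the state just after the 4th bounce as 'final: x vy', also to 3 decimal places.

Arc 1: start y=5.430, vy=21.400 → t=4.608, apex=28.795, x_land=48.705, impact vy=-23.757
  bounce: vy ← 0.71·23.757 = 16.867
Arc 2: start y=0.000, vy=16.867 → t=3.442, apex=14.516, x_land=85.090, impact vy=-16.867
  bounce: vy ← 0.71·16.867 = 11.976
Arc 3: start y=0.000, vy=11.976 → t=2.444, apex=7.317, x_land=110.924, impact vy=-11.976
  bounce: vy ← 0.71·11.976 = 8.503
Arc 4: start y=0.000, vy=8.503 → t=1.735, apex=3.689, x_land=129.266, impact vy=-8.503
  bounce: vy ← 0.71·8.503 = 6.037

1 4.608 28.795 48.705
2 3.442 14.516 85.090
3 2.444 7.317 110.924
4 1.735 3.689 129.266
final: 129.266 6.037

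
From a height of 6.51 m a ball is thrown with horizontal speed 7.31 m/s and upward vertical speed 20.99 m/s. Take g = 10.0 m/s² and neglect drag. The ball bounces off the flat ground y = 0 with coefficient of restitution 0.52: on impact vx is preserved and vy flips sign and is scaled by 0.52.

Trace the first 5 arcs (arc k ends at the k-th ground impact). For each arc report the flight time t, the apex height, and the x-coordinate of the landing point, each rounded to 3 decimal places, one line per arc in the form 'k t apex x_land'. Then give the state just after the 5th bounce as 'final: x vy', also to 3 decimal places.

Arc 1: start y=6.510, vy=20.990 → t=4.488, apex=28.539, x_land=32.808, impact vy=-23.891
  bounce: vy ← 0.52·23.891 = 12.423
Arc 2: start y=0.000, vy=12.423 → t=2.485, apex=7.717, x_land=50.971, impact vy=-12.423
  bounce: vy ← 0.52·12.423 = 6.460
Arc 3: start y=0.000, vy=6.460 → t=1.292, apex=2.087, x_land=60.416, impact vy=-6.460
  bounce: vy ← 0.52·6.460 = 3.359
Arc 4: start y=0.000, vy=3.359 → t=0.672, apex=0.564, x_land=65.327, impact vy=-3.359
  bounce: vy ← 0.52·3.359 = 1.747
Arc 5: start y=0.000, vy=1.747 → t=0.349, apex=0.153, x_land=67.881, impact vy=-1.747
  bounce: vy ← 0.52·1.747 = 0.908

1 4.488 28.539 32.808
2 2.485 7.717 50.971
3 1.292 2.087 60.416
4 0.672 0.564 65.327
5 0.349 0.153 67.881
final: 67.881 0.908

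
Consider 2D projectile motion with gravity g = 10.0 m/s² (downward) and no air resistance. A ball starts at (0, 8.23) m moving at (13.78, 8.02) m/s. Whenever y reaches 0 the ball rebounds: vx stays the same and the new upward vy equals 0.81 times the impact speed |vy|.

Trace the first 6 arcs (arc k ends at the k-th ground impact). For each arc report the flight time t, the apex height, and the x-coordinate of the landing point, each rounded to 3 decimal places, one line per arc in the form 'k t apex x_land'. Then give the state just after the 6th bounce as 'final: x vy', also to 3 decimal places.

Arc 1: start y=8.230, vy=8.020 → t=2.315, apex=11.446, x_land=31.901, impact vy=-15.130
  bounce: vy ← 0.81·15.130 = 12.255
Arc 2: start y=0.000, vy=12.255 → t=2.451, apex=7.510, x_land=65.677, impact vy=-12.255
  bounce: vy ← 0.81·12.255 = 9.927
Arc 3: start y=0.000, vy=9.927 → t=1.985, apex=4.927, x_land=93.035, impact vy=-9.927
  bounce: vy ← 0.81·9.927 = 8.041
Arc 4: start y=0.000, vy=8.041 → t=1.608, apex=3.233, x_land=115.196, impact vy=-8.041
  bounce: vy ← 0.81·8.041 = 6.513
Arc 5: start y=0.000, vy=6.513 → t=1.303, apex=2.121, x_land=133.145, impact vy=-6.513
  bounce: vy ← 0.81·6.513 = 5.276
Arc 6: start y=0.000, vy=5.276 → t=1.055, apex=1.392, x_land=147.685, impact vy=-5.276
  bounce: vy ← 0.81·5.276 = 4.273

1 2.315 11.446 31.901
2 2.451 7.510 65.677
3 1.985 4.927 93.035
4 1.608 3.233 115.196
5 1.303 2.121 133.145
6 1.055 1.392 147.685
final: 147.685 4.273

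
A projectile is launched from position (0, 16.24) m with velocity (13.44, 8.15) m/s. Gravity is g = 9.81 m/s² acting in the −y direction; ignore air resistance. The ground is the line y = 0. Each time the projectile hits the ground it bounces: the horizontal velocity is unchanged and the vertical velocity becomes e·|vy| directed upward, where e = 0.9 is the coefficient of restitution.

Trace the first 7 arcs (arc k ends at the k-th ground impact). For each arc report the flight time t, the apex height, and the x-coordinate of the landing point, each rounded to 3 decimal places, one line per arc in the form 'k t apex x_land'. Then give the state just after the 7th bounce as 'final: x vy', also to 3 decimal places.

1 2.831 19.625 38.049
2 3.600 15.897 86.440
3 3.240 12.876 129.992
4 2.916 10.430 169.188
5 2.625 8.448 204.465
6 2.362 6.843 236.214
7 2.126 5.543 264.789
final: 264.789 9.385

Arc 1: start y=16.240, vy=8.150 → t=2.831, apex=19.625, x_land=38.049, impact vy=-19.623
  bounce: vy ← 0.9·19.623 = 17.660
Arc 2: start y=0.000, vy=17.660 → t=3.600, apex=15.897, x_land=86.440, impact vy=-17.660
  bounce: vy ← 0.9·17.660 = 15.894
Arc 3: start y=0.000, vy=15.894 → t=3.240, apex=12.876, x_land=129.992, impact vy=-15.894
  bounce: vy ← 0.9·15.894 = 14.305
Arc 4: start y=0.000, vy=14.305 → t=2.916, apex=10.430, x_land=169.188, impact vy=-14.305
  bounce: vy ← 0.9·14.305 = 12.874
Arc 5: start y=0.000, vy=12.874 → t=2.625, apex=8.448, x_land=204.465, impact vy=-12.874
  bounce: vy ← 0.9·12.874 = 11.587
Arc 6: start y=0.000, vy=11.587 → t=2.362, apex=6.843, x_land=236.214, impact vy=-11.587
  bounce: vy ← 0.9·11.587 = 10.428
Arc 7: start y=0.000, vy=10.428 → t=2.126, apex=5.543, x_land=264.789, impact vy=-10.428
  bounce: vy ← 0.9·10.428 = 9.385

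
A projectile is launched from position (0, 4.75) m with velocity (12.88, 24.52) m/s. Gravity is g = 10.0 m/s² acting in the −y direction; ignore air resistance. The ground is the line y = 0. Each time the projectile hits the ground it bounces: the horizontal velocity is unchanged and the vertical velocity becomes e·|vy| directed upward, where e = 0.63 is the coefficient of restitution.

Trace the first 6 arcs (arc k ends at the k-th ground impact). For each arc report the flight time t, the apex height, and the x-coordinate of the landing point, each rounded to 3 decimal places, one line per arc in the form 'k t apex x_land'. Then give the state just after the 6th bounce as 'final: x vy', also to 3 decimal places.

1 5.091 34.812 65.567
2 3.325 13.817 108.389
3 2.095 5.484 135.366
4 1.320 2.177 152.362
5 0.831 0.864 163.070
6 0.524 0.343 169.815
final: 169.815 1.650

Arc 1: start y=4.750, vy=24.520 → t=5.091, apex=34.812, x_land=65.567, impact vy=-26.386
  bounce: vy ← 0.63·26.386 = 16.623
Arc 2: start y=0.000, vy=16.623 → t=3.325, apex=13.817, x_land=108.389, impact vy=-16.623
  bounce: vy ← 0.63·16.623 = 10.473
Arc 3: start y=0.000, vy=10.473 → t=2.095, apex=5.484, x_land=135.366, impact vy=-10.473
  bounce: vy ← 0.63·10.473 = 6.598
Arc 4: start y=0.000, vy=6.598 → t=1.320, apex=2.177, x_land=152.362, impact vy=-6.598
  bounce: vy ← 0.63·6.598 = 4.157
Arc 5: start y=0.000, vy=4.157 → t=0.831, apex=0.864, x_land=163.070, impact vy=-4.157
  bounce: vy ← 0.63·4.157 = 2.619
Arc 6: start y=0.000, vy=2.619 → t=0.524, apex=0.343, x_land=169.815, impact vy=-2.619
  bounce: vy ← 0.63·2.619 = 1.650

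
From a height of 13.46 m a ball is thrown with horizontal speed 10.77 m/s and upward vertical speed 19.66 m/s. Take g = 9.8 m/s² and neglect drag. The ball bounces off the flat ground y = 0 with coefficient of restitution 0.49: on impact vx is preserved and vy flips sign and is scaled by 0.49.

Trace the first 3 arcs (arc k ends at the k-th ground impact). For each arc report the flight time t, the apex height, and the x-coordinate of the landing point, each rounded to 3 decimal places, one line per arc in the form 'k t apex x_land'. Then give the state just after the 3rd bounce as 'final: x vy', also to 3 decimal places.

1 4.608 33.180 49.632
2 2.550 7.967 77.097
3 1.250 1.913 90.555
final: 90.555 3.000

Arc 1: start y=13.460, vy=19.660 → t=4.608, apex=33.180, x_land=49.632, impact vy=-25.502
  bounce: vy ← 0.49·25.502 = 12.496
Arc 2: start y=0.000, vy=12.496 → t=2.550, apex=7.967, x_land=77.097, impact vy=-12.496
  bounce: vy ← 0.49·12.496 = 6.123
Arc 3: start y=0.000, vy=6.123 → t=1.250, apex=1.913, x_land=90.555, impact vy=-6.123
  bounce: vy ← 0.49·6.123 = 3.000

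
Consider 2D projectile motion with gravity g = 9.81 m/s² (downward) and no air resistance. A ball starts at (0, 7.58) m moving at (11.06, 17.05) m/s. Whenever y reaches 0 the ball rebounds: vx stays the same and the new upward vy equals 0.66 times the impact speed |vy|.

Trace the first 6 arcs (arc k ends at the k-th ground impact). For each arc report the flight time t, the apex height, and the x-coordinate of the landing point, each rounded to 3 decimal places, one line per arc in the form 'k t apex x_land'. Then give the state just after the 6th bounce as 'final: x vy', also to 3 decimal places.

Arc 1: start y=7.580, vy=17.050 → t=3.875, apex=22.397, x_land=42.856, impact vy=-20.962
  bounce: vy ← 0.66·20.962 = 13.835
Arc 2: start y=0.000, vy=13.835 → t=2.821, apex=9.756, x_land=74.052, impact vy=-13.835
  bounce: vy ← 0.66·13.835 = 9.131
Arc 3: start y=0.000, vy=9.131 → t=1.862, apex=4.250, x_land=94.642, impact vy=-9.131
  bounce: vy ← 0.66·9.131 = 6.027
Arc 4: start y=0.000, vy=6.027 → t=1.229, apex=1.851, x_land=108.231, impact vy=-6.027
  bounce: vy ← 0.66·6.027 = 3.978
Arc 5: start y=0.000, vy=3.978 → t=0.811, apex=0.806, x_land=117.199, impact vy=-3.978
  bounce: vy ← 0.66·3.978 = 2.625
Arc 6: start y=0.000, vy=2.625 → t=0.535, apex=0.351, x_land=123.119, impact vy=-2.625
  bounce: vy ← 0.66·2.625 = 1.733

1 3.875 22.397 42.856
2 2.821 9.756 74.052
3 1.862 4.250 94.642
4 1.229 1.851 108.231
5 0.811 0.806 117.199
6 0.535 0.351 123.119
final: 123.119 1.733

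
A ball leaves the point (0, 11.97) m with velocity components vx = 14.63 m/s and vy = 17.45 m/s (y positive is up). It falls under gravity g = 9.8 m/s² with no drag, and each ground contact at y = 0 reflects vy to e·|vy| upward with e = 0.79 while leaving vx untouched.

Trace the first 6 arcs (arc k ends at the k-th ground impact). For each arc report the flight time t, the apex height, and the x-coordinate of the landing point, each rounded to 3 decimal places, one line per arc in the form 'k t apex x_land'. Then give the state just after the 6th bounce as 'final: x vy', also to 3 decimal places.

1 4.150 27.506 60.713
2 3.743 17.166 115.479
3 2.957 10.714 158.745
4 2.336 6.686 192.925
5 1.846 4.173 219.927
6 1.458 2.604 241.259
final: 241.259 5.644

Arc 1: start y=11.970, vy=17.450 → t=4.150, apex=27.506, x_land=60.713, impact vy=-23.219
  bounce: vy ← 0.79·23.219 = 18.343
Arc 2: start y=0.000, vy=18.343 → t=3.743, apex=17.166, x_land=115.479, impact vy=-18.343
  bounce: vy ← 0.79·18.343 = 14.491
Arc 3: start y=0.000, vy=14.491 → t=2.957, apex=10.714, x_land=158.745, impact vy=-14.491
  bounce: vy ← 0.79·14.491 = 11.448
Arc 4: start y=0.000, vy=11.448 → t=2.336, apex=6.686, x_land=192.925, impact vy=-11.448
  bounce: vy ← 0.79·11.448 = 9.044
Arc 5: start y=0.000, vy=9.044 → t=1.846, apex=4.173, x_land=219.927, impact vy=-9.044
  bounce: vy ← 0.79·9.044 = 7.145
Arc 6: start y=0.000, vy=7.145 → t=1.458, apex=2.604, x_land=241.259, impact vy=-7.145
  bounce: vy ← 0.79·7.145 = 5.644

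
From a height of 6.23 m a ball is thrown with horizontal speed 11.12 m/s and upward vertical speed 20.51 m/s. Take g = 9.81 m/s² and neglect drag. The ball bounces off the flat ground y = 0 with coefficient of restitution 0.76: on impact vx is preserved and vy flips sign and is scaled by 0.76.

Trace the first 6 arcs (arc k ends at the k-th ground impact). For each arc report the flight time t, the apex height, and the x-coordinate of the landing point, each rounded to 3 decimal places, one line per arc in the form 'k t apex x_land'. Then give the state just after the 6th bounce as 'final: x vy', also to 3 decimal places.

1 4.466 27.670 49.660
2 3.610 15.982 89.806
3 2.744 9.231 120.316
4 2.085 5.332 143.504
5 1.585 3.080 161.127
6 1.204 1.779 174.521
final: 174.521 4.490

Arc 1: start y=6.230, vy=20.510 → t=4.466, apex=27.670, x_land=49.660, impact vy=-23.300
  bounce: vy ← 0.76·23.300 = 17.708
Arc 2: start y=0.000, vy=17.708 → t=3.610, apex=15.982, x_land=89.806, impact vy=-17.708
  bounce: vy ← 0.76·17.708 = 13.458
Arc 3: start y=0.000, vy=13.458 → t=2.744, apex=9.231, x_land=120.316, impact vy=-13.458
  bounce: vy ← 0.76·13.458 = 10.228
Arc 4: start y=0.000, vy=10.228 → t=2.085, apex=5.332, x_land=143.504, impact vy=-10.228
  bounce: vy ← 0.76·10.228 = 7.773
Arc 5: start y=0.000, vy=7.773 → t=1.585, apex=3.080, x_land=161.127, impact vy=-7.773
  bounce: vy ← 0.76·7.773 = 5.908
Arc 6: start y=0.000, vy=5.908 → t=1.204, apex=1.779, x_land=174.521, impact vy=-5.908
  bounce: vy ← 0.76·5.908 = 4.490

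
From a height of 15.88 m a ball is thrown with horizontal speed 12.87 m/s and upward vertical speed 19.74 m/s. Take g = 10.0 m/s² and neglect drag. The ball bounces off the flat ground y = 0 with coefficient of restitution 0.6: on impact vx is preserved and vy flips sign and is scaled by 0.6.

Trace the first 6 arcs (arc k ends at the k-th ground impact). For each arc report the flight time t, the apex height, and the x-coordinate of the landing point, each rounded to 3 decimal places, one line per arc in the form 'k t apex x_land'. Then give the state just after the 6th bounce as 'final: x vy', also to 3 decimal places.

Arc 1: start y=15.880, vy=19.740 → t=4.633, apex=35.363, x_land=59.633, impact vy=-26.595
  bounce: vy ← 0.6·26.595 = 15.957
Arc 2: start y=0.000, vy=15.957 → t=3.191, apex=12.731, x_land=100.705, impact vy=-15.957
  bounce: vy ← 0.6·15.957 = 9.574
Arc 3: start y=0.000, vy=9.574 → t=1.915, apex=4.583, x_land=125.349, impact vy=-9.574
  bounce: vy ← 0.6·9.574 = 5.744
Arc 4: start y=0.000, vy=5.744 → t=1.149, apex=1.650, x_land=140.135, impact vy=-5.744
  bounce: vy ← 0.6·5.744 = 3.447
Arc 5: start y=0.000, vy=3.447 → t=0.689, apex=0.594, x_land=149.006, impact vy=-3.447
  bounce: vy ← 0.6·3.447 = 2.068
Arc 6: start y=0.000, vy=2.068 → t=0.414, apex=0.214, x_land=154.329, impact vy=-2.068
  bounce: vy ← 0.6·2.068 = 1.241

1 4.633 35.363 59.633
2 3.191 12.731 100.705
3 1.915 4.583 125.349
4 1.149 1.650 140.135
5 0.689 0.594 149.006
6 0.414 0.214 154.329
final: 154.329 1.241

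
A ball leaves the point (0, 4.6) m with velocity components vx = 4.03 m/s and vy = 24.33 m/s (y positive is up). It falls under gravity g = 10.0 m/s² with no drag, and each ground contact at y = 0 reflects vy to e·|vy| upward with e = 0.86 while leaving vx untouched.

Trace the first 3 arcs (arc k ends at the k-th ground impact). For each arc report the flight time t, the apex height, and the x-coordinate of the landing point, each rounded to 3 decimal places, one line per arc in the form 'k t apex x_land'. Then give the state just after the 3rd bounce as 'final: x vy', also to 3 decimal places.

Arc 1: start y=4.600, vy=24.330 → t=5.048, apex=34.197, x_land=20.344, impact vy=-26.152
  bounce: vy ← 0.86·26.152 = 22.491
Arc 2: start y=0.000, vy=22.491 → t=4.498, apex=25.292, x_land=38.472, impact vy=-22.491
  bounce: vy ← 0.86·22.491 = 19.342
Arc 3: start y=0.000, vy=19.342 → t=3.868, apex=18.706, x_land=54.062, impact vy=-19.342
  bounce: vy ← 0.86·19.342 = 16.634

1 5.048 34.197 20.344
2 4.498 25.292 38.472
3 3.868 18.706 54.062
final: 54.062 16.634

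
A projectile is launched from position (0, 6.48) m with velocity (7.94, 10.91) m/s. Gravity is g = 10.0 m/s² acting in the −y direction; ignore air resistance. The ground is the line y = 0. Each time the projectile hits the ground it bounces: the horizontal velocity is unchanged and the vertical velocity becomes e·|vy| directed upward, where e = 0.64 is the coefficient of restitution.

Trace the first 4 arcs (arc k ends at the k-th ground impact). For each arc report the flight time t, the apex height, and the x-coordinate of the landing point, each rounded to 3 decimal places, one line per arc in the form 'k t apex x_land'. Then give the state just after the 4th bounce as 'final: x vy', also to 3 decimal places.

1 2.668 12.431 21.182
2 2.018 5.092 37.208
3 1.292 2.086 47.464
4 0.827 0.854 54.028
final: 54.028 2.645

Arc 1: start y=6.480, vy=10.910 → t=2.668, apex=12.431, x_land=21.182, impact vy=-15.768
  bounce: vy ← 0.64·15.768 = 10.091
Arc 2: start y=0.000, vy=10.091 → t=2.018, apex=5.092, x_land=37.208, impact vy=-10.091
  bounce: vy ← 0.64·10.091 = 6.459
Arc 3: start y=0.000, vy=6.459 → t=1.292, apex=2.086, x_land=47.464, impact vy=-6.459
  bounce: vy ← 0.64·6.459 = 4.133
Arc 4: start y=0.000, vy=4.133 → t=0.827, apex=0.854, x_land=54.028, impact vy=-4.133
  bounce: vy ← 0.64·4.133 = 2.645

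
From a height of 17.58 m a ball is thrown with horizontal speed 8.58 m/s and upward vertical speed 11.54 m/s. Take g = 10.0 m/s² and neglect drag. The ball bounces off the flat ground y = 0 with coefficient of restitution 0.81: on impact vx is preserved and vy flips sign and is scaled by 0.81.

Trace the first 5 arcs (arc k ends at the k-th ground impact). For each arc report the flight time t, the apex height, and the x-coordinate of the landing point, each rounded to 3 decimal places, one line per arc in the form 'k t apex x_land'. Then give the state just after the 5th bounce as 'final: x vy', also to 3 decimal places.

Arc 1: start y=17.580, vy=11.540 → t=3.356, apex=24.239, x_land=28.792, impact vy=-22.018
  bounce: vy ← 0.81·22.018 = 17.834
Arc 2: start y=0.000, vy=17.834 → t=3.567, apex=15.903, x_land=59.396, impact vy=-17.834
  bounce: vy ← 0.81·17.834 = 14.446
Arc 3: start y=0.000, vy=14.446 → t=2.889, apex=10.434, x_land=84.185, impact vy=-14.446
  bounce: vy ← 0.81·14.446 = 11.701
Arc 4: start y=0.000, vy=11.701 → t=2.340, apex=6.846, x_land=104.264, impact vy=-11.701
  bounce: vy ← 0.81·11.701 = 9.478
Arc 5: start y=0.000, vy=9.478 → t=1.896, apex=4.491, x_land=120.528, impact vy=-9.478
  bounce: vy ← 0.81·9.478 = 7.677

1 3.356 24.239 28.792
2 3.567 15.903 59.396
3 2.889 10.434 84.185
4 2.340 6.846 104.264
5 1.896 4.491 120.528
final: 120.528 7.677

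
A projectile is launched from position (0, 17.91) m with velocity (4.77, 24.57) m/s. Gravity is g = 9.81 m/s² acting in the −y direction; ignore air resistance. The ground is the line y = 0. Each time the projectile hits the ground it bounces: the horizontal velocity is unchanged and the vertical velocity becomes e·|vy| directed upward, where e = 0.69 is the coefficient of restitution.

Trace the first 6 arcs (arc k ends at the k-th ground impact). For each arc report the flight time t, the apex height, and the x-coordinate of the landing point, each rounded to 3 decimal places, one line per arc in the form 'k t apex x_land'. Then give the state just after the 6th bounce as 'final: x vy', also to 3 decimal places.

1 5.655 48.679 26.974
2 4.347 23.176 47.711
3 3.000 11.034 62.019
4 2.070 5.253 71.892
5 1.428 2.501 78.705
6 0.985 1.191 83.405
final: 83.405 3.335

Arc 1: start y=17.910, vy=24.570 → t=5.655, apex=48.679, x_land=26.974, impact vy=-30.904
  bounce: vy ← 0.69·30.904 = 21.324
Arc 2: start y=0.000, vy=21.324 → t=4.347, apex=23.176, x_land=47.711, impact vy=-21.324
  bounce: vy ← 0.69·21.324 = 14.714
Arc 3: start y=0.000, vy=14.714 → t=3.000, apex=11.034, x_land=62.019, impact vy=-14.714
  bounce: vy ← 0.69·14.714 = 10.152
Arc 4: start y=0.000, vy=10.152 → t=2.070, apex=5.253, x_land=71.892, impact vy=-10.152
  bounce: vy ← 0.69·10.152 = 7.005
Arc 5: start y=0.000, vy=7.005 → t=1.428, apex=2.501, x_land=78.705, impact vy=-7.005
  bounce: vy ← 0.69·7.005 = 4.834
Arc 6: start y=0.000, vy=4.834 → t=0.985, apex=1.191, x_land=83.405, impact vy=-4.834
  bounce: vy ← 0.69·4.834 = 3.335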